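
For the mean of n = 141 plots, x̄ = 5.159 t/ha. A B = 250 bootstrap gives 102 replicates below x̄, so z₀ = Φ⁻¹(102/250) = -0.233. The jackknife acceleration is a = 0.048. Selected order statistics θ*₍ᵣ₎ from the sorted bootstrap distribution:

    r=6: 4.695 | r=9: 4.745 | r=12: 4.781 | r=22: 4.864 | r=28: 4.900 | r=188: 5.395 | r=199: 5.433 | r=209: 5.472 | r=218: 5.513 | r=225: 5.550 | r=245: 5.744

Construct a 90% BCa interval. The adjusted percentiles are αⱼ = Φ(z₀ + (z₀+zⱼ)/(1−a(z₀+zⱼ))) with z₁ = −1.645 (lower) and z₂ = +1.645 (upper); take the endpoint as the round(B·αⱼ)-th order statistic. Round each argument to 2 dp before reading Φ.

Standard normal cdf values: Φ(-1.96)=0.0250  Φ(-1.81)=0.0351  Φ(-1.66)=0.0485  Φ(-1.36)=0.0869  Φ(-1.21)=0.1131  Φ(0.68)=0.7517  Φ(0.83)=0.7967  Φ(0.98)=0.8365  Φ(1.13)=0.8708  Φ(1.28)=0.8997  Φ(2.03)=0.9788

Lower: z₀ + z₁ = -0.233 + (-1.645) = -1.878; 1 − a(z₀+z₁) = 1 − (0.048)(-1.878) = 1.0901; argument = -0.233 + (-1.878)/1.0901 = -1.9557 → -1.96.
α₁ = Φ(-1.96) = 0.0250; rank = round(250 × 0.0250) = 6; θ*₍6₎ = 4.695.
Upper: z₀ + z₂ = 1.412; 1 − a(z₀+z₂) = 0.9322; argument = 1.2817 → 1.28; α₂ = 0.8997; rank = 225; θ*₍225₎ = 5.550.

(4.695, 5.550)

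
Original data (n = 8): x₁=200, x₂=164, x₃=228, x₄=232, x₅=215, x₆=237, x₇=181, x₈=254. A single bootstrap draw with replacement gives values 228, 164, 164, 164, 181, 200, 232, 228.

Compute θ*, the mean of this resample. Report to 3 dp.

θ* = 195.125

Mean = (228 + 164 + 164 + 164 + 181 + 200 + 232 + 228) / 8 = 1561.0 / 8 = 195.125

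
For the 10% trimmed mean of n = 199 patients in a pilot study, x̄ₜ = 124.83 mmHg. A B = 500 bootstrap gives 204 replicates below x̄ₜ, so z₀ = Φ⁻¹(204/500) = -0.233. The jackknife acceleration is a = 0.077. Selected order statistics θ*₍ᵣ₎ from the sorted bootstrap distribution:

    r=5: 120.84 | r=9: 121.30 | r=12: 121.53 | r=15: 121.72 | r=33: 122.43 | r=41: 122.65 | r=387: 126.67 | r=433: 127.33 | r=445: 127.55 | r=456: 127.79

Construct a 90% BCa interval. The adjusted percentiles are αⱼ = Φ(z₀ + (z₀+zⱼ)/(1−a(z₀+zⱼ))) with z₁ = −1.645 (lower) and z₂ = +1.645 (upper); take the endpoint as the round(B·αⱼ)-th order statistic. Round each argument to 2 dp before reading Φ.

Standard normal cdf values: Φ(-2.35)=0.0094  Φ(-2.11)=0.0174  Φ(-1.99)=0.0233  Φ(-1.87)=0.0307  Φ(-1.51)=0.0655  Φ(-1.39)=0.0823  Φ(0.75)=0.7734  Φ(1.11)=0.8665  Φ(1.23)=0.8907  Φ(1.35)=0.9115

Lower: z₀ + z₁ = -0.233 + (-1.645) = -1.878; 1 − a(z₀+z₁) = 1 − (0.077)(-1.878) = 1.1446; argument = -0.233 + (-1.878)/1.1446 = -1.8737 → -1.87.
α₁ = Φ(-1.87) = 0.0307; rank = round(500 × 0.0307) = 15; θ*₍15₎ = 121.72.
Upper: z₀ + z₂ = 1.412; 1 − a(z₀+z₂) = 0.8913; argument = 1.3512 → 1.35; α₂ = 0.9115; rank = 456; θ*₍456₎ = 127.79.

(121.72, 127.79)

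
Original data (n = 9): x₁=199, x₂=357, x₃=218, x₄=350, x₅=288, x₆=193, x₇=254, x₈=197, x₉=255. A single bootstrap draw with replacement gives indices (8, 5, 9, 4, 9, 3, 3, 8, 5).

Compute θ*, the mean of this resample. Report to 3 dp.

θ* = 251.778

Resample values: 197, 288, 255, 350, 255, 218, 218, 197, 288.
Mean = (197 + 288 + 255 + 350 + 255 + 218 + 218 + 197 + 288) / 9 = 2266.0 / 9 = 251.778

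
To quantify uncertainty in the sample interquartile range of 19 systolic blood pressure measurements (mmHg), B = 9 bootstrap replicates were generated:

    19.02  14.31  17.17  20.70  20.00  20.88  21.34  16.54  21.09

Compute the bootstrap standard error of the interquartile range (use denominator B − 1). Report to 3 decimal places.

SE* = 2.466

Bootstrap SE is the standard deviation of the 9 replicate interquartile ranges.
Mean of replicates: (19.02 + 14.31 + 17.17 + 20.70 + 20.00 + 20.88 + 21.34 + 16.54 + 21.09) / 9 = 171.0500 / 9 = 19.0056
Sum of squared deviations: (+0.0144)² + (−4.6956)² + (−1.8356)² + (+1.6944)² + (+0.9944)² + (+1.8744)² + (+2.3344)² + (−2.4656)² + (+2.0844)² = 48.6648
Variance = 48.6648 / 8 = 6.0831
SE* = √6.0831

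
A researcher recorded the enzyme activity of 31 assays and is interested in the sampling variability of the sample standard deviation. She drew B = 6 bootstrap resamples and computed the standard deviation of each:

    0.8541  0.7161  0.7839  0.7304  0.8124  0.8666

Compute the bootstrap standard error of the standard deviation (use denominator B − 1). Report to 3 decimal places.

SE* = 0.062

Bootstrap SE is the standard deviation of the 6 replicate standard deviations.
Mean of replicates: (0.8541 + 0.7161 + 0.7839 + 0.7304 + 0.8124 + 0.8666) / 6 = 4.76350 / 6 = 0.79392
Sum of squared deviations: (+0.06018)² + (−0.07782)² + (−0.01002)² + (−0.06352)² + (+0.01848)² + (+0.07268)² = 0.01944
Variance = 0.01944 / 5 = 0.00389
SE* = √0.00389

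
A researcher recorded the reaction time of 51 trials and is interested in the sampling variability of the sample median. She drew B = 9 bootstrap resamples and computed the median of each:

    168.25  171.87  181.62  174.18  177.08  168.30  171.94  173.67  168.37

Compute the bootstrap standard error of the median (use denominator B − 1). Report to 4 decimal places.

Bootstrap SE is the standard deviation of the 9 replicate medians.
Mean of replicates: (168.25 + 171.87 + 181.62 + 174.18 + 177.08 + 168.30 + 171.94 + 173.67 + 168.37) / 9 = 1555.28000 / 9 = 172.80889
Sum of squared deviations: (−4.55889)² + (−0.93889)² + (+8.81111)² + (+1.37111)² + (+4.27111)² + (−4.50889)² + (−0.86889)² + (+0.86111)² + (−4.43889)² = 160.95329
Variance = 160.95329 / 8 = 20.11916
SE* = √20.11916

SE* = 4.4854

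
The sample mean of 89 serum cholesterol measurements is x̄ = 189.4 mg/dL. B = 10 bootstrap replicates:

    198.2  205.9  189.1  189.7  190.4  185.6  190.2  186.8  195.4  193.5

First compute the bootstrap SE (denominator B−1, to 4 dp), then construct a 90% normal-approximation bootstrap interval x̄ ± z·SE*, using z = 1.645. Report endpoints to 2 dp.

(179.43, 199.37)

Mean of replicates = 192.4800; sum of squared deviations = 330.6560; SE* = √(330.6560/9) = 6.0613
Margin = 1.645 × 6.0613 = 9.971
Interval: 189.4 ± 9.971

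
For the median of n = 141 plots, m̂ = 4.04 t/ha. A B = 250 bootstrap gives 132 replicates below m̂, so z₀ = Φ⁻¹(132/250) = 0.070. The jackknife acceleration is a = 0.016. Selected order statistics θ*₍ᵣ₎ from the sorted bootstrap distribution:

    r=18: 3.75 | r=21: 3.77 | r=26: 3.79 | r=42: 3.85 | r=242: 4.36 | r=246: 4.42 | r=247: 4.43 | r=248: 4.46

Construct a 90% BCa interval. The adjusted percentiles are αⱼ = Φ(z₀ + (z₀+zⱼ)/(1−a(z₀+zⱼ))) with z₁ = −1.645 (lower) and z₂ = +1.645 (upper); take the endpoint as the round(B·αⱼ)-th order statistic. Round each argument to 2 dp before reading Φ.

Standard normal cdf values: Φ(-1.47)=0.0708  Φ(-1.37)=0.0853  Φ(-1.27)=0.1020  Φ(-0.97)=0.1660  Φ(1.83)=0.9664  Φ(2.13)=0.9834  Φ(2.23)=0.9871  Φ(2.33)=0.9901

Lower: z₀ + z₁ = 0.070 + (-1.645) = -1.575; 1 − a(z₀+z₁) = 1 − (0.016)(-1.575) = 1.0252; argument = 0.070 + (-1.575)/1.0252 = -1.4663 → -1.47.
α₁ = Φ(-1.47) = 0.0708; rank = round(250 × 0.0708) = 18; θ*₍18₎ = 3.75.
Upper: z₀ + z₂ = 1.715; 1 − a(z₀+z₂) = 0.9726; argument = 1.8334 → 1.83; α₂ = 0.9664; rank = 242; θ*₍242₎ = 4.36.

(3.75, 4.36)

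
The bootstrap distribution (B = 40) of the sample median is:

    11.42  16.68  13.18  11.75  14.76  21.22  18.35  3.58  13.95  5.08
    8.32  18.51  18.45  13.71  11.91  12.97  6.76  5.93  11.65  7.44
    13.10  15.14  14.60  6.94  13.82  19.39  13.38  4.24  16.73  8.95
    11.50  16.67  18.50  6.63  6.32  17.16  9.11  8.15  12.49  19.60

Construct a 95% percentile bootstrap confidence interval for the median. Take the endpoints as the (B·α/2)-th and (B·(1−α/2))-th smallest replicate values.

Sorted replicates: 3.58, 4.24, 5.08, 5.93, 6.32, 6.63, 6.76, 6.94, 7.44, 8.15, 8.32, 8.95, 9.11, 11.42, 11.50, 11.65, 11.75, 11.91, 12.49, 12.97, 13.10, 13.18, 13.38, 13.71, 13.82, 13.95, 14.60, 14.76, 15.14, 16.67, 16.68, 16.73, 17.16, 18.35, 18.45, 18.50, 18.51, 19.39, 19.60, 21.22
α = 0.05; lower rank = 40 × 0.025 = 1; upper rank = 40 × 0.975 = 39.
The 1st smallest replicate is 3.58; the 39th is 19.60.

(3.58, 19.60)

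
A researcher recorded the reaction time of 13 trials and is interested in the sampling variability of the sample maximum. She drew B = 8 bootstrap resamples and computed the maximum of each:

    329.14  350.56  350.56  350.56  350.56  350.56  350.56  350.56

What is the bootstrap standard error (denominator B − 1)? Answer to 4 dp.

Bootstrap SE is the standard deviation of the 8 replicate maximums.
Mean of replicates: (329.14 + 350.56 + 350.56 + 350.56 + 350.56 + 350.56 + 350.56 + 350.56) / 8 = 2783.06000 / 8 = 347.88250
Sum of squared deviations: (−18.74250)² + (+2.67750)² + (+2.67750)² + (+2.67750)² + (+2.67750)² + (+2.67750)² + (+2.67750)² + (+2.67750)² = 401.46435
Variance = 401.46435 / 7 = 57.35205
SE* = √57.35205

SE* = 7.5731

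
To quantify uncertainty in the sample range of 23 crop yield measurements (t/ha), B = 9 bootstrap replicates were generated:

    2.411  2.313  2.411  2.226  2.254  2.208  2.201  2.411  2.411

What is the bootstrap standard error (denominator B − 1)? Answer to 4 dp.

Bootstrap SE is the standard deviation of the 9 replicate ranges.
Mean of replicates: (2.411 + 2.313 + 2.411 + 2.226 + 2.254 + 2.208 + 2.201 + 2.411 + 2.411) / 9 = 20.84600 / 9 = 2.31622
Sum of squared deviations: (+0.09478)² + (−0.00322)² + (+0.09478)² + (−0.09022)² + (−0.06222)² + (−0.10822)² + (−0.11522)² + (+0.09478)² + (+0.09478)² = 0.07294
Variance = 0.07294 / 8 = 0.00912
SE* = √0.00912

SE* = 0.0955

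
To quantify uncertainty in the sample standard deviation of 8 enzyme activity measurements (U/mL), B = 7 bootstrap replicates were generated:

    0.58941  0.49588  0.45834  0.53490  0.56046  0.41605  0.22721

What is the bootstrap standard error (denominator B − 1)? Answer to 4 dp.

SE* = 0.1220

Bootstrap SE is the standard deviation of the 7 replicate standard deviations.
Mean of replicates: (0.58941 + 0.49588 + 0.45834 + 0.53490 + 0.56046 + 0.41605 + 0.22721) / 7 = 3.282250 / 7 = 0.468893
Sum of squared deviations: (+0.120517)² + (+0.026987)² + (−0.010553)² + (+0.066007)² + (+0.091567)² + (−0.052843)² + (−0.241683)² = 0.089309
Variance = 0.089309 / 6 = 0.014885
SE* = √0.014885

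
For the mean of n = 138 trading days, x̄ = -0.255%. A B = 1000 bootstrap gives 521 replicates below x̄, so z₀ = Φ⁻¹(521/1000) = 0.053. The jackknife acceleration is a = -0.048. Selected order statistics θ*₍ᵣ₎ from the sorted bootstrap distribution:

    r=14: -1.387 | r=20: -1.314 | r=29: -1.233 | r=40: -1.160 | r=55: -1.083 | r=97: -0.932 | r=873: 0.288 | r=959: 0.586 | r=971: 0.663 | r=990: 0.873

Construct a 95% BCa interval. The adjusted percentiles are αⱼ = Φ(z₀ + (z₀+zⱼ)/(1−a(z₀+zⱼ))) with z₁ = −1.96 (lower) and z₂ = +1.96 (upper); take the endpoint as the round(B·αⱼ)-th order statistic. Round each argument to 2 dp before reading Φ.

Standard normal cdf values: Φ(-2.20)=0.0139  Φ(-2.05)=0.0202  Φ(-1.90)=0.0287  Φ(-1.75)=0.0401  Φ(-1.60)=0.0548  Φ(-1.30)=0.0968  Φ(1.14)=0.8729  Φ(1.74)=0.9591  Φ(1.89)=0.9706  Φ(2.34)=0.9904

Lower: z₀ + z₁ = 0.053 + (-1.960) = -1.907; 1 − a(z₀+z₁) = 1 − (-0.048)(-1.907) = 0.9085; argument = 0.053 + (-1.907)/0.9085 = -2.0461 → -2.05.
α₁ = Φ(-2.05) = 0.0202; rank = round(1000 × 0.0202) = 20; θ*₍20₎ = -1.314.
Upper: z₀ + z₂ = 2.013; 1 − a(z₀+z₂) = 1.0966; argument = 1.8886 → 1.89; α₂ = 0.9706; rank = 971; θ*₍971₎ = 0.663.

(-1.314, 0.663)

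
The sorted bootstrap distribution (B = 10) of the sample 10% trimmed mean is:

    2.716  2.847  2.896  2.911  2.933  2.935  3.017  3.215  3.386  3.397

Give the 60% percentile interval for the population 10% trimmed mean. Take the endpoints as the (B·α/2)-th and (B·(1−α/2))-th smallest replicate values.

(2.847, 3.215)

α = 0.40; lower rank = 10 × 0.200 = 2; upper rank = 10 × 0.800 = 8.
The 2nd smallest replicate is 2.847; the 8th is 3.215.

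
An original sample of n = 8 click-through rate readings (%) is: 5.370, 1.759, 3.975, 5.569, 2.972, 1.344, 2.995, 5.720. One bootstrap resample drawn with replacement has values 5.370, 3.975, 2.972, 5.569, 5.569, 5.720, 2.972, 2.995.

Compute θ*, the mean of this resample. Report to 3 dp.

Mean = (5.370 + 3.975 + 2.972 + 5.569 + 5.569 + 5.720 + 2.972 + 2.995) / 8 = 35.1420 / 8 = 4.393

θ* = 4.393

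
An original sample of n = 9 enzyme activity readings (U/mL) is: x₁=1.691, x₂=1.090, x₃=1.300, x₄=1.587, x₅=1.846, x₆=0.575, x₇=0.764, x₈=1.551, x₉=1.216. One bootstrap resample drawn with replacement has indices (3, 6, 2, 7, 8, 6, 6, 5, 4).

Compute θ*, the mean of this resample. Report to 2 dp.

θ* = 1.10

Resample values: 1.300, 0.575, 1.090, 0.764, 1.551, 0.575, 0.575, 1.846, 1.587.
Mean = (1.300 + 0.575 + 1.090 + 0.764 + 1.551 + 0.575 + 0.575 + 1.846 + 1.587) / 9 = 9.8630 / 9 = 1.10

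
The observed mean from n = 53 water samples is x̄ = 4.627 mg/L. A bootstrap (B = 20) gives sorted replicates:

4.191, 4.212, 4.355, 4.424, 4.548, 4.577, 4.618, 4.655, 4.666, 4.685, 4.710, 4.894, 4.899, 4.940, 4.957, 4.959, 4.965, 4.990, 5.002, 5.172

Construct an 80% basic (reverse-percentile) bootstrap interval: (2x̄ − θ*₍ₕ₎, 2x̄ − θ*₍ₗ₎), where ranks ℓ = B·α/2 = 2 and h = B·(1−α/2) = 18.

Percentile endpoints at ranks 2 and 18: θ*₍2₎ = 4.212, θ*₍18₎ = 4.990.
Basic interval reflects these around x̄:
  lower = 2 × 4.627 − 4.990 = 4.264
  upper = 2 × 4.627 − 4.212 = 5.042

(4.264, 5.042)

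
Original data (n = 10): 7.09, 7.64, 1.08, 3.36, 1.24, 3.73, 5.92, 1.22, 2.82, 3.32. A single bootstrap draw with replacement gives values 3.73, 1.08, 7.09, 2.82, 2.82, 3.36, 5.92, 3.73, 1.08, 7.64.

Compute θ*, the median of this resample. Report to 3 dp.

Sorted: 1.08, 1.08, 2.82, 2.82, 3.36, 3.73, 3.73, 5.92, 7.09, 7.64
Median = average of the two middle values = 3.545

θ* = 3.545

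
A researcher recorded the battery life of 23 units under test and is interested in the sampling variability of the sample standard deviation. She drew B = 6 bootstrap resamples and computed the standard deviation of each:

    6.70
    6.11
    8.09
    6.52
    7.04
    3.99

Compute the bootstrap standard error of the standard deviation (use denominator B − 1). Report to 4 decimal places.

Bootstrap SE is the standard deviation of the 6 replicate standard deviations.
Mean of replicates: (6.70 + 6.11 + 8.09 + 6.52 + 7.04 + 3.99) / 6 = 38.45000 / 6 = 6.40833
Sum of squared deviations: (+0.29167)² + (−0.29833)² + (+1.68167)² + (+0.11167)² + (+0.63167)² + (−2.41833)² = 9.26188
Variance = 9.26188 / 5 = 1.85238
SE* = √1.85238

SE* = 1.3610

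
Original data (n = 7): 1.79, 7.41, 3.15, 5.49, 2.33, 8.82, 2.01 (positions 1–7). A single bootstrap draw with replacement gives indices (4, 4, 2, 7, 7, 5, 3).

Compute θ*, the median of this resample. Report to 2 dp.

θ* = 3.15

Resample values: 5.49, 5.49, 7.41, 2.01, 2.01, 2.33, 3.15.
Sorted: 2.01, 2.01, 2.33, 3.15, 5.49, 5.49, 7.41
Median = middle value = 3.15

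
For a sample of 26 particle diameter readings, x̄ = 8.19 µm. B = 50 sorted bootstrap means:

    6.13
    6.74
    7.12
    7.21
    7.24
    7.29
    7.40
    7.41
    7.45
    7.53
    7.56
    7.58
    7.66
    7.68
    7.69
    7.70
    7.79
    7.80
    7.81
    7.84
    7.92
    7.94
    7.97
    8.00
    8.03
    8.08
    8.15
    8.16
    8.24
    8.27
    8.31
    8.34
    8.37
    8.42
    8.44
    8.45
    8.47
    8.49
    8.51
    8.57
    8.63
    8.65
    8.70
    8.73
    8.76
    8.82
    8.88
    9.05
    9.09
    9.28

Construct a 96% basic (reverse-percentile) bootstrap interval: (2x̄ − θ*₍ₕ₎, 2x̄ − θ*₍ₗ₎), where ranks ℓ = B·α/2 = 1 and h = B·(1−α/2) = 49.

(7.29, 10.25)

Percentile endpoints at ranks 1 and 49: θ*₍1₎ = 6.13, θ*₍49₎ = 9.09.
Basic interval reflects these around x̄:
  lower = 2 × 8.19 − 9.09 = 7.29
  upper = 2 × 8.19 − 6.13 = 10.25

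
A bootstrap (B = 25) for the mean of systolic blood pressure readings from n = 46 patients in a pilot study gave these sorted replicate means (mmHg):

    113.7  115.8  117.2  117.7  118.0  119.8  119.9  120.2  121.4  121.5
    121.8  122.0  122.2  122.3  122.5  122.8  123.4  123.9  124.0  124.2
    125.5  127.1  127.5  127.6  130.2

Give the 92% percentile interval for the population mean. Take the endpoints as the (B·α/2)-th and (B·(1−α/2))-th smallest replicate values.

(113.7, 127.6)

α = 0.08; lower rank = 25 × 0.040 = 1; upper rank = 25 × 0.960 = 24.
The 1st smallest replicate is 113.7; the 24th is 127.6.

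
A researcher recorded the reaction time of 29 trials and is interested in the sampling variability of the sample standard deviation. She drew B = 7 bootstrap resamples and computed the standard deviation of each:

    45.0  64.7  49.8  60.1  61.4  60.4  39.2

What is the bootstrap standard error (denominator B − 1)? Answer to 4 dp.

Bootstrap SE is the standard deviation of the 7 replicate standard deviations.
Mean of replicates: (45.0 + 64.7 + 49.8 + 60.1 + 61.4 + 60.4 + 39.2) / 7 = 380.60000 / 7 = 54.37143
Sum of squared deviations: (−9.37143)² + (+10.32857)² + (−4.57143)² + (+5.72857)² + (+7.02857)² + (+6.02857)² + (−15.17143)² = 564.13429
Variance = 564.13429 / 6 = 94.02238
SE* = √94.02238

SE* = 9.6965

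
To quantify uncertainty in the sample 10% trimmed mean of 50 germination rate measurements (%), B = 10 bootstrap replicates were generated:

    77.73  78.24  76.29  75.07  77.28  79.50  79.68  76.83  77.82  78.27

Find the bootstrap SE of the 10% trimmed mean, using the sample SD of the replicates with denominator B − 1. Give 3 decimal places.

SE* = 1.399

Bootstrap SE is the standard deviation of the 10 replicate 10% trimmed means.
Mean of replicates: (77.73 + 78.24 + 76.29 + 75.07 + 77.28 + 79.50 + 79.68 + 76.83 + 77.82 + 78.27) / 10 = 776.7100 / 10 = 77.6710
Sum of squared deviations: (+0.0590)² + (+0.5690)² + (−1.3810)² + (−2.6010)² + (−0.3910)² + (+1.8290)² + (+2.0090)² + (−0.8410)² + (+0.1490)² + (+0.5990)² = 17.6221
Variance = 17.6221 / 9 = 1.9580
SE* = √1.9580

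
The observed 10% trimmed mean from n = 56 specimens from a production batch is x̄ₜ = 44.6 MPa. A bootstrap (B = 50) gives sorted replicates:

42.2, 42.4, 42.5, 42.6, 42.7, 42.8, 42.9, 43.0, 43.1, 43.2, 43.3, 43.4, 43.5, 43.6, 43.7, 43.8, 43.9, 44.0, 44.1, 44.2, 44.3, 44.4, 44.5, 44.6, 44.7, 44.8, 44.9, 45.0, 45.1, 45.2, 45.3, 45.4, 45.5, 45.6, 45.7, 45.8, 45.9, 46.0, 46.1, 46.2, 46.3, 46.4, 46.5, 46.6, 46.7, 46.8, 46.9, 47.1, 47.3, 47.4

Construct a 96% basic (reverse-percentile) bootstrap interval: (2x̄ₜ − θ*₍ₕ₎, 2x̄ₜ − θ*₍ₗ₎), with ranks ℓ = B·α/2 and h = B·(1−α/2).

(41.9, 47.0)

Percentile endpoints at ranks 1 and 49: θ*₍1₎ = 42.2, θ*₍49₎ = 47.3.
Basic interval reflects these around x̄ₜ:
  lower = 2 × 44.6 − 47.3 = 41.9
  upper = 2 × 44.6 − 42.2 = 47.0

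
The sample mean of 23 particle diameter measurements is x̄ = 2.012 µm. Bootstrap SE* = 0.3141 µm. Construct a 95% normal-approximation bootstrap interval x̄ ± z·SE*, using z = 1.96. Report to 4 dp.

Margin = 1.96 × 0.3141 = 0.61564
Interval: 2.012 ± 0.61564

(1.3964, 2.6276)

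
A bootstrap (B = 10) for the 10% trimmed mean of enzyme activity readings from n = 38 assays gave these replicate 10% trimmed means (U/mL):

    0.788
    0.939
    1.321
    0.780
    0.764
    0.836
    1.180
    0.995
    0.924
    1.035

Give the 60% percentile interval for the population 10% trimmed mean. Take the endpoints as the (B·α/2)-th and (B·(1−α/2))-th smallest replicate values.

Sorted replicates: 0.764, 0.780, 0.788, 0.836, 0.924, 0.939, 0.995, 1.035, 1.180, 1.321
α = 0.40; lower rank = 10 × 0.200 = 2; upper rank = 10 × 0.800 = 8.
The 2nd smallest replicate is 0.780; the 8th is 1.035.

(0.780, 1.035)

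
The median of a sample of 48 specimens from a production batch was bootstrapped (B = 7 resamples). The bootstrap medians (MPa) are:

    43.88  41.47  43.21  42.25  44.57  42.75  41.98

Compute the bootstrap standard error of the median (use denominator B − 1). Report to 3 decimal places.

SE* = 1.094

Bootstrap SE is the standard deviation of the 7 replicate medians.
Mean of replicates: (43.88 + 41.47 + 43.21 + 42.25 + 44.57 + 42.75 + 41.98) / 7 = 300.1100 / 7 = 42.8729
Sum of squared deviations: (+1.0071)² + (−1.4029)² + (+0.3371)² + (−0.6229)² + (+1.6971)² + (−0.1229)² + (−0.8929)² = 7.1765
Variance = 7.1765 / 6 = 1.1961
SE* = √1.1961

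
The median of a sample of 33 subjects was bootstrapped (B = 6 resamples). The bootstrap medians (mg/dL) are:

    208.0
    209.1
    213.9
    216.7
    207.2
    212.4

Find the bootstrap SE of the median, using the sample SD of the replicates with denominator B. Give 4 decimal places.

SE* = 3.4066

Bootstrap SE is the standard deviation of the 6 replicate medians.
Mean of replicates: (208.0 + 209.1 + 213.9 + 216.7 + 207.2 + 212.4) / 6 = 1267.30000 / 6 = 211.21667
Sum of squared deviations: (−3.21667)² + (−2.11667)² + (+2.68333)² + (+5.48333)² + (−4.01667)² + (+1.18333)² = 69.62833
Variance = 69.62833 / 6 = 11.60472
SE* = √11.60472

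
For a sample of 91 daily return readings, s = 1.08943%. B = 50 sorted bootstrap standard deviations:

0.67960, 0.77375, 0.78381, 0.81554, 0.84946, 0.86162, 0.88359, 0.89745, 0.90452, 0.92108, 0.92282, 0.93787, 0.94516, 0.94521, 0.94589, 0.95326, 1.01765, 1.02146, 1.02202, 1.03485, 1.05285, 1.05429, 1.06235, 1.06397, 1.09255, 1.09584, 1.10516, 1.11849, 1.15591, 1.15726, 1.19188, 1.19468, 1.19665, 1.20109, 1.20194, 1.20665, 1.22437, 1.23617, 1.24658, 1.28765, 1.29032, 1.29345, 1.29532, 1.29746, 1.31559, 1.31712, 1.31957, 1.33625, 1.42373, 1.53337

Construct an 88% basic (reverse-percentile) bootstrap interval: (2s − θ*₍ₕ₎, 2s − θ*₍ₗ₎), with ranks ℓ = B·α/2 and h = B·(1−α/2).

Percentile endpoints at ranks 3 and 47: θ*₍3₎ = 0.78381, θ*₍47₎ = 1.31957.
Basic interval reflects these around s:
  lower = 2 × 1.08943 − 1.31957 = 0.85929
  upper = 2 × 1.08943 − 0.78381 = 1.39505

(0.85929, 1.39505)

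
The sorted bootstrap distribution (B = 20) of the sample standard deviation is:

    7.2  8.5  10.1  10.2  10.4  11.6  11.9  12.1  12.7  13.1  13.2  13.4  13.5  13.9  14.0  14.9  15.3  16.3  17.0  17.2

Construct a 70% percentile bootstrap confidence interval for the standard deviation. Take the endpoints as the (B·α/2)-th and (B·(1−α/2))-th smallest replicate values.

α = 0.30; lower rank = 20 × 0.150 = 3; upper rank = 20 × 0.850 = 17.
The 3rd smallest replicate is 10.1; the 17th is 15.3.

(10.1, 15.3)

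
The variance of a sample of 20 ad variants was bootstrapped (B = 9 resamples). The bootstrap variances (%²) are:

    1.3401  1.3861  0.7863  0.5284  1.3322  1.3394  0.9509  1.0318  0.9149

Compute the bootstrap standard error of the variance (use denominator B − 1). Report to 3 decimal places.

SE* = 0.302

Bootstrap SE is the standard deviation of the 9 replicate variances.
Mean of replicates: (1.3401 + 1.3861 + 0.7863 + 0.5284 + 1.3322 + 1.3394 + 0.9509 + 1.0318 + 0.9149) / 9 = 9.61010 / 9 = 1.06779
Sum of squared deviations: (+0.27231)² + (+0.31831)² + (−0.28149)² + (−0.53939)² + (+0.26441)² + (+0.27161)² + (−0.11689)² + (−0.03599)² + (−0.15289)² = 0.72767
Variance = 0.72767 / 8 = 0.09096
SE* = √0.09096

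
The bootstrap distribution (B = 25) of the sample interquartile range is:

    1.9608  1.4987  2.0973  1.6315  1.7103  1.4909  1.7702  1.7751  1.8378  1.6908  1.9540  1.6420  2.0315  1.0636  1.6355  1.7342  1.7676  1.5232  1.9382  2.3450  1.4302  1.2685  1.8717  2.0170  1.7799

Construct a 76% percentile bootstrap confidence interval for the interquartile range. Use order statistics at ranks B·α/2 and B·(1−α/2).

Sorted replicates: 1.0636, 1.2685, 1.4302, 1.4909, 1.4987, 1.5232, 1.6315, 1.6355, 1.6420, 1.6908, 1.7103, 1.7342, 1.7676, 1.7702, 1.7751, 1.7799, 1.8378, 1.8717, 1.9382, 1.9540, 1.9608, 2.0170, 2.0315, 2.0973, 2.3450
α = 0.24; lower rank = 25 × 0.120 = 3; upper rank = 25 × 0.880 = 22.
The 3rd smallest replicate is 1.4302; the 22nd is 2.0170.

(1.4302, 2.0170)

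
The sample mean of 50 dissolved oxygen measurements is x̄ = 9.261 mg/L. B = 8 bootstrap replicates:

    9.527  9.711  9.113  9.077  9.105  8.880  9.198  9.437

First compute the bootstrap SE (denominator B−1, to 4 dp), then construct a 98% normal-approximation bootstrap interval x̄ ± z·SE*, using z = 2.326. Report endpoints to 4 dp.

Mean of replicates = 9.2560; sum of squared deviations = 0.5333; SE* = √(0.5333/7) = 0.2760
Margin = 2.326 × 0.2760 = 0.64198
Interval: 9.261 ± 0.64198

(8.6190, 9.9030)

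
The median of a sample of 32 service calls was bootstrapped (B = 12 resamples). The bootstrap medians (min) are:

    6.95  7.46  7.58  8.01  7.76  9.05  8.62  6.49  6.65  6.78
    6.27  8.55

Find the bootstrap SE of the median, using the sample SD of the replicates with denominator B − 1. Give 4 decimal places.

SE* = 0.9130

Bootstrap SE is the standard deviation of the 12 replicate medians.
Mean of replicates: (6.95 + 7.46 + 7.58 + 8.01 + 7.76 + 9.05 + 8.62 + 6.49 + 6.65 + 6.78 + 6.27 + 8.55) / 12 = 90.17000 / 12 = 7.51417
Sum of squared deviations: (−0.56417)² + (−0.05417)² + (+0.06583)² + (+0.49583)² + (+0.24583)² + (+1.53583)² + (+1.10583)² + (−1.02417)² + (−0.86417)² + (−0.73417)² + (−1.24417)² + (+1.03583)² = 9.16909
Variance = 9.16909 / 11 = 0.83355
SE* = √0.83355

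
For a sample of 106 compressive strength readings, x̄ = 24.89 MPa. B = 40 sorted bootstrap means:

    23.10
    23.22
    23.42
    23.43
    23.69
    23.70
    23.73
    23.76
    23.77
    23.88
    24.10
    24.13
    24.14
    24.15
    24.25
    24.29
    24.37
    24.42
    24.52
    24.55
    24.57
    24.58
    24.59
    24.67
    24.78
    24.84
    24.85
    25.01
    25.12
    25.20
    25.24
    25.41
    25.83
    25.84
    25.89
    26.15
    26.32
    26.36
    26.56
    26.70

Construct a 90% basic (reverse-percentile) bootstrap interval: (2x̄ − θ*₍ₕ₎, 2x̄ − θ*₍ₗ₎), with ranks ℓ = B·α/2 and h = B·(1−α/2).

(23.42, 26.56)

Percentile endpoints at ranks 2 and 38: θ*₍2₎ = 23.22, θ*₍38₎ = 26.36.
Basic interval reflects these around x̄:
  lower = 2 × 24.89 − 26.36 = 23.42
  upper = 2 × 24.89 − 23.22 = 26.56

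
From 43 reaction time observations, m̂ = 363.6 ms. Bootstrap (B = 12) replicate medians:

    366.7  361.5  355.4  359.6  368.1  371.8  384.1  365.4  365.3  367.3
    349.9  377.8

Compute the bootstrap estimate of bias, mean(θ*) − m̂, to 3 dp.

mean(θ*) = (366.7 + 361.5 + 355.4 + 359.6 + 368.1 + 371.8 + 384.1 + 365.4 + 365.3 + 367.3 + 349.9 + 377.8) / 12 = 366.0750
bias = 366.0750 − 363.6

bias = +2.475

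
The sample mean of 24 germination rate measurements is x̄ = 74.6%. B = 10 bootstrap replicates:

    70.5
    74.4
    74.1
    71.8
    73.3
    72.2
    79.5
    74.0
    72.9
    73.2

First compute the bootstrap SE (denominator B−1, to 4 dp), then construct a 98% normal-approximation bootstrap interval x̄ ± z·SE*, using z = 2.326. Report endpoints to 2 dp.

Mean of replicates = 73.5900; sum of squared deviations = 51.4090; SE* = √(51.4090/9) = 2.3900
Margin = 2.326 × 2.3900 = 5.559
Interval: 74.6 ± 5.559

(69.04, 80.16)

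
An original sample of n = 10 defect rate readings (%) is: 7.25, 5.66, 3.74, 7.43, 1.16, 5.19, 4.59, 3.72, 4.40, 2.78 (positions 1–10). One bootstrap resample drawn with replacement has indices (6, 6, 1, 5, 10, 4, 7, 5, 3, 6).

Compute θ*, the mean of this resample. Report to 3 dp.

θ* = 4.368

Resample values: 5.19, 5.19, 7.25, 1.16, 2.78, 7.43, 4.59, 1.16, 3.74, 5.19.
Mean = (5.19 + 5.19 + 7.25 + 1.16 + 2.78 + 7.43 + 4.59 + 1.16 + 3.74 + 5.19) / 10 = 43.680 / 10 = 4.368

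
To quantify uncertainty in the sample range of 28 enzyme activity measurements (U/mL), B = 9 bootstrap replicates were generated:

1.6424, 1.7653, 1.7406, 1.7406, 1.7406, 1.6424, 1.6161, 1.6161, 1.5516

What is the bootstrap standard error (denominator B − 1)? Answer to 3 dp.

Bootstrap SE is the standard deviation of the 9 replicate ranges.
Mean of replicates: (1.6424 + 1.7653 + 1.7406 + 1.7406 + 1.7406 + 1.6424 + 1.6161 + 1.6161 + 1.5516) / 9 = 15.05570 / 9 = 1.67286
Sum of squared deviations: (−0.03046)² + (+0.09244)² + (+0.06774)² + (+0.06774)² + (+0.06774)² + (−0.03046)² + (−0.05676)² + (−0.05676)² + (−0.12126)² = 0.04531
Variance = 0.04531 / 8 = 0.00566
SE* = √0.00566

SE* = 0.075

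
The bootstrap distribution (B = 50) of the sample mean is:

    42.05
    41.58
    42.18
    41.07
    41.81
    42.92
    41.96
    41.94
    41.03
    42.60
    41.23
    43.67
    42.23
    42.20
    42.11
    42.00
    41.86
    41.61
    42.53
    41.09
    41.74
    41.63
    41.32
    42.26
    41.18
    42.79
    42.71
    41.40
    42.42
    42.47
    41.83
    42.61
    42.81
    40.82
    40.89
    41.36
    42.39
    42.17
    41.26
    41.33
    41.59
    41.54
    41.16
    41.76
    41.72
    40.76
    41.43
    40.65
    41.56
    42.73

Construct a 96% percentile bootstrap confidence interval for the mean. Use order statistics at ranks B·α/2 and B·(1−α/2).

Sorted replicates: 40.65, 40.76, 40.82, 40.89, 41.03, 41.07, 41.09, 41.16, 41.18, 41.23, 41.26, 41.32, 41.33, 41.36, 41.40, 41.43, 41.54, 41.56, 41.58, 41.59, 41.61, 41.63, 41.72, 41.74, 41.76, 41.81, 41.83, 41.86, 41.94, 41.96, 42.00, 42.05, 42.11, 42.17, 42.18, 42.20, 42.23, 42.26, 42.39, 42.42, 42.47, 42.53, 42.60, 42.61, 42.71, 42.73, 42.79, 42.81, 42.92, 43.67
α = 0.04; lower rank = 50 × 0.020 = 1; upper rank = 50 × 0.980 = 49.
The 1st smallest replicate is 40.65; the 49th is 42.92.

(40.65, 42.92)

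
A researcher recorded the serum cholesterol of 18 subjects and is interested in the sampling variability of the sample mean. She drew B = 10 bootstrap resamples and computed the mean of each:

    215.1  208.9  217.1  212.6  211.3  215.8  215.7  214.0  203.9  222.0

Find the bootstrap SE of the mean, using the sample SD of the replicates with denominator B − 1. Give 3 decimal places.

Bootstrap SE is the standard deviation of the 10 replicate means.
Mean of replicates: (215.1 + 208.9 + 217.1 + 212.6 + 211.3 + 215.8 + 215.7 + 214.0 + 203.9 + 222.0) / 10 = 2136.4000 / 10 = 213.6400
Sum of squared deviations: (+1.4600)² + (−4.7400)² + (+3.4600)² + (−1.0400)² + (−2.3400)² + (+2.1600)² + (+2.0600)² + (+0.3600)² + (−9.7400)² + (+8.3600)² = 216.9240
Variance = 216.9240 / 9 = 24.1027
SE* = √24.1027

SE* = 4.909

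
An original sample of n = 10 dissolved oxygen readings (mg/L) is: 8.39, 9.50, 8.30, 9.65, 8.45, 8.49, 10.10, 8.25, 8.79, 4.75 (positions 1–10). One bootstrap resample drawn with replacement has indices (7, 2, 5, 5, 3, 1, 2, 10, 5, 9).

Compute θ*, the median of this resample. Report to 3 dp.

θ* = 8.450

Resample values: 10.10, 9.50, 8.45, 8.45, 8.30, 8.39, 9.50, 4.75, 8.45, 8.79.
Sorted: 4.75, 8.30, 8.39, 8.45, 8.45, 8.45, 8.79, 9.50, 9.50, 10.10
Median = average of the two middle values = 8.450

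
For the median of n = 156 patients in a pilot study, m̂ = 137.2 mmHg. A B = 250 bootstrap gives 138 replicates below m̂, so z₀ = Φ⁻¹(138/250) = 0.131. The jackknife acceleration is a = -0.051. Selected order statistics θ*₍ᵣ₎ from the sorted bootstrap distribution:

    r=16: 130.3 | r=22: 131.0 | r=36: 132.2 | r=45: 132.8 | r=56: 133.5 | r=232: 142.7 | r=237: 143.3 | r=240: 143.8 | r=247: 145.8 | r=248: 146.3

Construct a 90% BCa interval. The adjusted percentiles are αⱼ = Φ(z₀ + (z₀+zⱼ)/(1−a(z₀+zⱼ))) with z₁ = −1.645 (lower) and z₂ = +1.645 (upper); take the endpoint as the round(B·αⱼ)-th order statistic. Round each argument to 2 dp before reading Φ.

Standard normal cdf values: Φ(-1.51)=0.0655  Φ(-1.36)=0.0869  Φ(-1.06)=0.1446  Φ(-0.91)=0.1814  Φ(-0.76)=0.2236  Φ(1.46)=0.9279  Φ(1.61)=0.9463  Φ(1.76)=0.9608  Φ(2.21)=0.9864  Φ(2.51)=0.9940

(130.3, 143.8)

Lower: z₀ + z₁ = 0.131 + (-1.645) = -1.514; 1 − a(z₀+z₁) = 1 − (-0.051)(-1.514) = 0.9228; argument = 0.131 + (-1.514)/0.9228 = -1.5097 → -1.51.
α₁ = Φ(-1.51) = 0.0655; rank = round(250 × 0.0655) = 16; θ*₍16₎ = 130.3.
Upper: z₀ + z₂ = 1.776; 1 − a(z₀+z₂) = 1.0906; argument = 1.7595 → 1.76; α₂ = 0.9608; rank = 240; θ*₍240₎ = 143.8.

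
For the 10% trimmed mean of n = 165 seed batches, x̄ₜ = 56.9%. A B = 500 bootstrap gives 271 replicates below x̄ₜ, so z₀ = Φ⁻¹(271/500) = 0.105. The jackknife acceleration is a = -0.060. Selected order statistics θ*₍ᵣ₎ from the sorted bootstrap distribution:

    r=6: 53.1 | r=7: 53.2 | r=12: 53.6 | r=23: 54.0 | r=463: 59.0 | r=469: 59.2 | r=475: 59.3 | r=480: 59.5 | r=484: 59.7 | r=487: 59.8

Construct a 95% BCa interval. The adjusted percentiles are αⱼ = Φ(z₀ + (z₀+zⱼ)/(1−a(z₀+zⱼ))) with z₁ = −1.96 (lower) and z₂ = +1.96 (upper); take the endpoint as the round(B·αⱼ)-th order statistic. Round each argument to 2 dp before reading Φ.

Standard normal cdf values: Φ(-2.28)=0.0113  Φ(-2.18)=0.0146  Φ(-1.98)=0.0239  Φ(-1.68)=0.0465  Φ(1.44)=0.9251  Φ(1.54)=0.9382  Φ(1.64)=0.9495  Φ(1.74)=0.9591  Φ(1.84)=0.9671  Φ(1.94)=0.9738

(53.6, 59.8)

Lower: z₀ + z₁ = 0.105 + (-1.960) = -1.855; 1 − a(z₀+z₁) = 1 − (-0.060)(-1.855) = 0.8887; argument = 0.105 + (-1.855)/0.8887 = -1.9823 → -1.98.
α₁ = Φ(-1.98) = 0.0239; rank = round(500 × 0.0239) = 12; θ*₍12₎ = 53.6.
Upper: z₀ + z₂ = 2.065; 1 − a(z₀+z₂) = 1.1239; argument = 1.9424 → 1.94; α₂ = 0.9738; rank = 487; θ*₍487₎ = 59.8.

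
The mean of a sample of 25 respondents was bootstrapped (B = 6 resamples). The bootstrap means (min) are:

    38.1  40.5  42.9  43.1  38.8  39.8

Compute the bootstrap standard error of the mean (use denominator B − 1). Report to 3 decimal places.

Bootstrap SE is the standard deviation of the 6 replicate means.
Mean of replicates: (38.1 + 40.5 + 42.9 + 43.1 + 38.8 + 39.8) / 6 = 243.2000 / 6 = 40.5333
Sum of squared deviations: (−2.4333)² + (−0.0333)² + (+2.3667)² + (+2.5667)² + (−1.7333)² + (−0.7333)² = 21.6533
Variance = 21.6533 / 5 = 4.3307
SE* = √4.3307

SE* = 2.081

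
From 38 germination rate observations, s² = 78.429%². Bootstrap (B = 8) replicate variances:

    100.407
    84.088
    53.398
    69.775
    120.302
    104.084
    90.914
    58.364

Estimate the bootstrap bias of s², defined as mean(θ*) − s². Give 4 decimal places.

mean(θ*) = (100.407 + 84.088 + 53.398 + 69.775 + 120.302 + 104.084 + 90.914 + 58.364) / 8 = 85.16650
bias = 85.16650 − 78.429

bias = +6.7375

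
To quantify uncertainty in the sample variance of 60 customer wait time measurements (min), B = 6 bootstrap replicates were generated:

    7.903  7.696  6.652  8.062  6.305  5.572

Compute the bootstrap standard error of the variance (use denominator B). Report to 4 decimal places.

Bootstrap SE is the standard deviation of the 6 replicate variances.
Mean of replicates: (7.903 + 7.696 + 6.652 + 8.062 + 6.305 + 5.572) / 6 = 42.19000 / 6 = 7.03167
Sum of squared deviations: (+0.87133)² + (+0.66433)² + (−0.37967)² + (+1.03033)² + (−0.72667)² + (−1.45967)² = 5.06497
Variance = 5.06497 / 6 = 0.84416
SE* = √0.84416

SE* = 0.9188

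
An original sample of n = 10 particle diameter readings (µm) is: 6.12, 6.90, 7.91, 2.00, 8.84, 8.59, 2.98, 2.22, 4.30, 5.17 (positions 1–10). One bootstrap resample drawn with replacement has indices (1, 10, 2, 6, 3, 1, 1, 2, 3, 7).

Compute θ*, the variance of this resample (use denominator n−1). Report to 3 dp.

Resample values: 6.12, 5.17, 6.90, 8.59, 7.91, 6.12, 6.12, 6.90, 7.91, 2.98.
Mean = 6.4720; sum of squared deviations = 23.2490
s² = 23.2490 / 9 = 2.5832

θ* = 2.583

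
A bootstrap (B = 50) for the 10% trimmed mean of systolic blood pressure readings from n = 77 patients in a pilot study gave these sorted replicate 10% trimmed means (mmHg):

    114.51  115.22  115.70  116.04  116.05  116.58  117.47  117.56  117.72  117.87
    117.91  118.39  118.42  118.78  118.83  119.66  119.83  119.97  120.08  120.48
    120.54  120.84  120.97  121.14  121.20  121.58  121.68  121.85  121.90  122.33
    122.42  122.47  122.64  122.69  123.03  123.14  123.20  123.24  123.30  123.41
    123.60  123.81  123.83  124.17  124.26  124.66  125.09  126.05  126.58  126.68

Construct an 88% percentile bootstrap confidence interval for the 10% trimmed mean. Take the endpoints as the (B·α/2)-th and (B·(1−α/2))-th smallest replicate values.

(115.70, 125.09)

α = 0.12; lower rank = 50 × 0.060 = 3; upper rank = 50 × 0.940 = 47.
The 3rd smallest replicate is 115.70; the 47th is 125.09.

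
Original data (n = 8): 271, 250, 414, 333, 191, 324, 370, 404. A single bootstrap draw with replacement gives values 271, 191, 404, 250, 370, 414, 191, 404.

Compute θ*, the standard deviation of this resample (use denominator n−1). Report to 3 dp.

θ* = 96.734

Mean = 311.8750; sum of squared deviations = 65502.8750
s² = 65502.8750 / 7 = 9357.5536
s = √9357.5536 = 96.734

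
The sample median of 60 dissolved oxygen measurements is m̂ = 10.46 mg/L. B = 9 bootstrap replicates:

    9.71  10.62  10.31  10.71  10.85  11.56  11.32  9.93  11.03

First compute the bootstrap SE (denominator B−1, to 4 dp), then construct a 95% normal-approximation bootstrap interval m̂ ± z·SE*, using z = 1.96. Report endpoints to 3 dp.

Mean of replicates = 10.6711; sum of squared deviations = 2.9795; SE* = √(2.9795/8) = 0.6103
Margin = 1.96 × 0.6103 = 1.1962
Interval: 10.46 ± 1.1962

(9.264, 11.656)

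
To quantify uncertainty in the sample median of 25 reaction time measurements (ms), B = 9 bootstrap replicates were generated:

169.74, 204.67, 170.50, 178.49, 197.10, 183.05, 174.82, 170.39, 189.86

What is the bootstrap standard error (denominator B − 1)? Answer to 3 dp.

SE* = 12.679

Bootstrap SE is the standard deviation of the 9 replicate medians.
Mean of replicates: (169.74 + 204.67 + 170.50 + 178.49 + 197.10 + 183.05 + 174.82 + 170.39 + 189.86) / 9 = 1638.6200 / 9 = 182.0689
Sum of squared deviations: (−12.3289)² + (+22.6011)² + (−11.5689)² + (−3.5789)² + (+15.0311)² + (+0.9811)² + (−7.2489)² + (−11.6789)² + (+7.7911)² = 1286.0005
Variance = 1286.0005 / 8 = 160.7501
SE* = √160.7501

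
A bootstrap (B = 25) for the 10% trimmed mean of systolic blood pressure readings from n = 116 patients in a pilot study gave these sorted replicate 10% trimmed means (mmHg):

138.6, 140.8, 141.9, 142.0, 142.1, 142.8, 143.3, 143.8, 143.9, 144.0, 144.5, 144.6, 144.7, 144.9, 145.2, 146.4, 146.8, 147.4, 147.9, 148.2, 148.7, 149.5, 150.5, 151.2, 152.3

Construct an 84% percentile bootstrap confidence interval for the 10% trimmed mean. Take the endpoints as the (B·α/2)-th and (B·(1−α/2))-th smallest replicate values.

(140.8, 150.5)

α = 0.16; lower rank = 25 × 0.080 = 2; upper rank = 25 × 0.920 = 23.
The 2nd smallest replicate is 140.8; the 23rd is 150.5.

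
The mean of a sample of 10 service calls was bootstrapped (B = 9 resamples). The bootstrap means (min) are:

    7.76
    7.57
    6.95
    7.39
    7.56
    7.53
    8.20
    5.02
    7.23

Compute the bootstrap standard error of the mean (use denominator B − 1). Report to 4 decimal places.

SE* = 0.9029

Bootstrap SE is the standard deviation of the 9 replicate means.
Mean of replicates: (7.76 + 7.57 + 6.95 + 7.39 + 7.56 + 7.53 + 8.20 + 5.02 + 7.23) / 9 = 65.21000 / 9 = 7.24556
Sum of squared deviations: (+0.51444)² + (+0.32444)² + (−0.29556)² + (+0.14444)² + (+0.31444)² + (+0.28444)² + (+0.95444)² + (−2.22556)² + (−0.01556)² = 6.52222
Variance = 6.52222 / 8 = 0.81528
SE* = √0.81528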